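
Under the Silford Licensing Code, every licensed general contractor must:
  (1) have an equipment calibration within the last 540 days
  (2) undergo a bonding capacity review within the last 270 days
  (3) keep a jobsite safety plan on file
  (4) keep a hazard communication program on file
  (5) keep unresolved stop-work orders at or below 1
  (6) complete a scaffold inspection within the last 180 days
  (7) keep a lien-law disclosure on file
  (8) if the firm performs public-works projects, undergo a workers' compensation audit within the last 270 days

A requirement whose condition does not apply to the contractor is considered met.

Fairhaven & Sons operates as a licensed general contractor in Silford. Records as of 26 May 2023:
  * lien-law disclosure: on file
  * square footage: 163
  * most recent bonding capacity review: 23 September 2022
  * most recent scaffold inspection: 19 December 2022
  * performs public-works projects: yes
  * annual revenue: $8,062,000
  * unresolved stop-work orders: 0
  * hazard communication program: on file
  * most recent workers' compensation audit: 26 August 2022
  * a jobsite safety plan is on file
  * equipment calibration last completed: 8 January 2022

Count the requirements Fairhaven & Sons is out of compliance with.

1

1. equipment calibration 503 days ago vs limit 540 → met
2. bonding capacity review 245 days ago vs limit 270 → met
3. jobsite safety plan present → met
4. hazard communication program present → met
5. unresolved stop-work orders 0 ≤ 1 → met
6. scaffold inspection 158 days ago vs limit 180 → met
7. lien-law disclosure present → met
8. condition 'performs public-works projects' holds; workers' compensation audit 273 days ago vs limit 270 → not met
Not met: 1 of 8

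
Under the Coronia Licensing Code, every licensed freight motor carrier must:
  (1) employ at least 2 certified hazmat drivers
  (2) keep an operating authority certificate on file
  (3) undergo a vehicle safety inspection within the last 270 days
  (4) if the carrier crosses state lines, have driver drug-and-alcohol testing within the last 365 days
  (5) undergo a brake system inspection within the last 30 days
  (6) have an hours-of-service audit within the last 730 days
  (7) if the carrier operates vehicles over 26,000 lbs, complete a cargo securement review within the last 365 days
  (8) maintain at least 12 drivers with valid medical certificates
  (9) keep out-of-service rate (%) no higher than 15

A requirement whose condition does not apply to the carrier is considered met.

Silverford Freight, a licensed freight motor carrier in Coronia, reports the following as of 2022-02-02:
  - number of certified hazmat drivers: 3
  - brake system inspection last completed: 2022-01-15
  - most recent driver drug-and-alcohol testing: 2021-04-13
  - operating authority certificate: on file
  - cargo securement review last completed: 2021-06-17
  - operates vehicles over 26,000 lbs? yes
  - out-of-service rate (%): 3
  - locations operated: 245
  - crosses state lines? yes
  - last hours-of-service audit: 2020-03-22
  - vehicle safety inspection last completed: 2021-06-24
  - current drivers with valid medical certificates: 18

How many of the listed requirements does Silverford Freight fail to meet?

0

1. certified hazmat drivers 3 ≥ 2 → met
2. operating authority certificate present → met
3. vehicle safety inspection 223 days ago vs limit 270 → met
4. condition 'crosses state lines' holds; driver drug-and-alcohol testing 295 days ago vs limit 365 → met
5. brake system inspection 18 days ago vs limit 30 → met
6. hours-of-service audit 682 days ago vs limit 730 → met
7. condition 'operates vehicles over 26,000 lbs' holds; cargo securement review 230 days ago vs limit 365 → met
8. drivers with valid medical certificates 18 ≥ 12 → met
9. out-of-service rate (%) 3 ≤ 15 → met
Not met: 0 of 9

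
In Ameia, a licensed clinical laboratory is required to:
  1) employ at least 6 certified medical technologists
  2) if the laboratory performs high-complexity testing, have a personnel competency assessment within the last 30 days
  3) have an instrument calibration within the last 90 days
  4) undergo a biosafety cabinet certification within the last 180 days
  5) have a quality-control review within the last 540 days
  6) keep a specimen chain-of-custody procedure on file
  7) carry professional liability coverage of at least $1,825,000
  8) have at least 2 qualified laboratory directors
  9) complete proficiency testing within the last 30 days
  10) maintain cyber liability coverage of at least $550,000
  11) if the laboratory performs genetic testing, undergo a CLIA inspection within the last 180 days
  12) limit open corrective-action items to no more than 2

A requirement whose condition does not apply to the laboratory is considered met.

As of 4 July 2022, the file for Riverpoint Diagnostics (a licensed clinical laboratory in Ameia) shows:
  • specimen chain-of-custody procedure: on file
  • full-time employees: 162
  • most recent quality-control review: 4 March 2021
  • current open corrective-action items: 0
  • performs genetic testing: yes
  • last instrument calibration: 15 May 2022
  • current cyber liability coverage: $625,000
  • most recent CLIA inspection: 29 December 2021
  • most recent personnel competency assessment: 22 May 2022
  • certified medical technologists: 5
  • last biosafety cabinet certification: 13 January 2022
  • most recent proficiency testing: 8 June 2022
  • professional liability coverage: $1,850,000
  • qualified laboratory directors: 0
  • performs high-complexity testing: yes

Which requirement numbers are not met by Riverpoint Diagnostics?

1. certified medical technologists 5 < 6 → not met
2. condition 'performs high-complexity testing' holds; personnel competency assessment 43 days ago vs limit 30 → not met
3. instrument calibration 50 days ago vs limit 90 → met
4. biosafety cabinet certification 172 days ago vs limit 180 → met
5. quality-control review 487 days ago vs limit 540 → met
6. specimen chain-of-custody procedure present → met
7. professional liability coverage $1,850,000 ≥ $1,825,000 → met
8. qualified laboratory directors 0 < 2 → not met
9. proficiency testing 26 days ago vs limit 30 → met
10. cyber liability coverage $625,000 ≥ $550,000 → met
11. condition 'performs genetic testing' holds; CLIA inspection 187 days ago vs limit 180 → not met
12. open corrective-action items 0 ≤ 2 → met
Not met: 1, 2, 8, 11

1, 2, 8, 11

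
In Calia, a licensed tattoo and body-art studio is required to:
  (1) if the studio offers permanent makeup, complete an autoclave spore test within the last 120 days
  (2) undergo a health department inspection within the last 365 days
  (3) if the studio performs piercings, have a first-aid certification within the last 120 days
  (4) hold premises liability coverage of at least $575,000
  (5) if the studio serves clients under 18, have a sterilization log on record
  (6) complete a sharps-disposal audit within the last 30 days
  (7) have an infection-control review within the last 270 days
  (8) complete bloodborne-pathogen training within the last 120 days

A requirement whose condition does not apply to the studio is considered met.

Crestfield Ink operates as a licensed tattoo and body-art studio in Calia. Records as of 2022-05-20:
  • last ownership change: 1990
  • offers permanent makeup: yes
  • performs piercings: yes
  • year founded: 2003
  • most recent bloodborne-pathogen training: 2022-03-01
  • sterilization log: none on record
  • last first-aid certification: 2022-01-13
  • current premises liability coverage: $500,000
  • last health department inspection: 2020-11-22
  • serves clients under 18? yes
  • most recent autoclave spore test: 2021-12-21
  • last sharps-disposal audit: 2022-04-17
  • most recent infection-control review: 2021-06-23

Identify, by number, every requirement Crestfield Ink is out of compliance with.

1, 2, 3, 4, 5, 6, 7

1. condition 'offers permanent makeup' holds; autoclave spore test 150 days ago vs limit 120 → not met
2. health department inspection 544 days ago vs limit 365 → not met
3. condition 'performs piercings' holds; first-aid certification 127 days ago vs limit 120 → not met
4. premises liability coverage $500,000 < $575,000 → not met
5. condition 'serves clients under 18' holds; sterilization log absent → not met
6. sharps-disposal audit 33 days ago vs limit 30 → not met
7. infection-control review 331 days ago vs limit 270 → not met
8. bloodborne-pathogen training 80 days ago vs limit 120 → met
Not met: 1, 2, 3, 4, 5, 6, 7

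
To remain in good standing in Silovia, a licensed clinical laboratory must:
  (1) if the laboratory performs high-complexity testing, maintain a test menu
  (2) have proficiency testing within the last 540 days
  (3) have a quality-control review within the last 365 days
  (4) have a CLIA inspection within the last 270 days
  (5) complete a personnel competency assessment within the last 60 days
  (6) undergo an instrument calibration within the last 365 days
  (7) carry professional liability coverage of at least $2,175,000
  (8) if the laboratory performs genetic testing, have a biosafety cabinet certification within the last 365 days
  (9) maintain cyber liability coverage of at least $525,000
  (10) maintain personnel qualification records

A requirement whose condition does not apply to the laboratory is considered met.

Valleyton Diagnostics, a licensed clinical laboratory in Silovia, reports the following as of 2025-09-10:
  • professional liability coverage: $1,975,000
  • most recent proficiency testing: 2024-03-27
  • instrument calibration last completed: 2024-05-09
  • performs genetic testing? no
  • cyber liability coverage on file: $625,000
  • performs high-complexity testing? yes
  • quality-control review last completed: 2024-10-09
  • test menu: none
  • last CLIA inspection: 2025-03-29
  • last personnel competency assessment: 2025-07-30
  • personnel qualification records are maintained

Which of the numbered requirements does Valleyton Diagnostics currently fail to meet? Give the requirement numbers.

1, 6, 7

1. condition 'performs high-complexity testing' holds; test menu absent → not met
2. proficiency testing 532 days ago vs limit 540 → met
3. quality-control review 336 days ago vs limit 365 → met
4. CLIA inspection 165 days ago vs limit 270 → met
5. personnel competency assessment 42 days ago vs limit 60 → met
6. instrument calibration 489 days ago vs limit 365 → not met
7. professional liability coverage $1,975,000 < $2,175,000 → not met
8. condition 'performs genetic testing' does not hold → requirement n/a → met
9. cyber liability coverage $625,000 ≥ $525,000 → met
10. personnel qualification records present → met
Not met: 1, 6, 7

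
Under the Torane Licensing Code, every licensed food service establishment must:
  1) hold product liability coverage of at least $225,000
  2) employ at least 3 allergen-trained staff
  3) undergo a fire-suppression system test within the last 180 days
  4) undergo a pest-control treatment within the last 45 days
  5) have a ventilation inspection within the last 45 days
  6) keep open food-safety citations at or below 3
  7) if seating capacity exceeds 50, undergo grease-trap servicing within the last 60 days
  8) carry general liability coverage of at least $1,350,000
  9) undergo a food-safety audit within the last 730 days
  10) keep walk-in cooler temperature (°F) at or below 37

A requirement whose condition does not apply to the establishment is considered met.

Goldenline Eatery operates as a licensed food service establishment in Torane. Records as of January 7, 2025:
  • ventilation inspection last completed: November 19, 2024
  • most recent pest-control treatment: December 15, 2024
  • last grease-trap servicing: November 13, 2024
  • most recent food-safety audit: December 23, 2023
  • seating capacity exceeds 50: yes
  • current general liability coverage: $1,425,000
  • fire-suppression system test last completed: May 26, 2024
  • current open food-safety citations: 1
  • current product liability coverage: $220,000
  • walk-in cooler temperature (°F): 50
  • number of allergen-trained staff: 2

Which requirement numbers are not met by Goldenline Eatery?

1. product liability coverage $220,000 < $225,000 → not met
2. allergen-trained staff 2 < 3 → not met
3. fire-suppression system test 226 days ago vs limit 180 → not met
4. pest-control treatment 23 days ago vs limit 45 → met
5. ventilation inspection 49 days ago vs limit 45 → not met
6. open food-safety citations 1 ≤ 3 → met
7. condition 'seating capacity exceeds 50' holds; grease-trap servicing 55 days ago vs limit 60 → met
8. general liability coverage $1,425,000 ≥ $1,350,000 → met
9. food-safety audit 381 days ago vs limit 730 → met
10. walk-in cooler temperature (°F) 50 > 37 → not met
Not met: 1, 2, 3, 5, 10

1, 2, 3, 5, 10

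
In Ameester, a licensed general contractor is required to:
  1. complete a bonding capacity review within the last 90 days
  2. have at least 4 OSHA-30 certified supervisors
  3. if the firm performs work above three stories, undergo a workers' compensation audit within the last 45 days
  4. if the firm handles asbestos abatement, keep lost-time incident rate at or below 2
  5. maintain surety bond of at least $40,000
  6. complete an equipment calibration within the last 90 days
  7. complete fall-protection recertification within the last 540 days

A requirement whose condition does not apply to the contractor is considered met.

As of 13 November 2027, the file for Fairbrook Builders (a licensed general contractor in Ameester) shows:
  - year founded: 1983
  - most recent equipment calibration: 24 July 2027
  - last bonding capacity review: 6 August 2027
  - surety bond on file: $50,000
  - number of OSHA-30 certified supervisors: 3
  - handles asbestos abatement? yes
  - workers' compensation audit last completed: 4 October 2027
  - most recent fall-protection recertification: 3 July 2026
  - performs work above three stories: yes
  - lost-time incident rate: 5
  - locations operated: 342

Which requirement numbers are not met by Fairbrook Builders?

1, 2, 4, 6

1. bonding capacity review 99 days ago vs limit 90 → not met
2. OSHA-30 certified supervisors 3 < 4 → not met
3. condition 'performs work above three stories' holds; workers' compensation audit 40 days ago vs limit 45 → met
4. condition 'handles asbestos abatement' holds; lost-time incident rate 5 > 2 → not met
5. surety bond $50,000 ≥ $40,000 → met
6. equipment calibration 112 days ago vs limit 90 → not met
7. fall-protection recertification 498 days ago vs limit 540 → met
Not met: 1, 2, 4, 6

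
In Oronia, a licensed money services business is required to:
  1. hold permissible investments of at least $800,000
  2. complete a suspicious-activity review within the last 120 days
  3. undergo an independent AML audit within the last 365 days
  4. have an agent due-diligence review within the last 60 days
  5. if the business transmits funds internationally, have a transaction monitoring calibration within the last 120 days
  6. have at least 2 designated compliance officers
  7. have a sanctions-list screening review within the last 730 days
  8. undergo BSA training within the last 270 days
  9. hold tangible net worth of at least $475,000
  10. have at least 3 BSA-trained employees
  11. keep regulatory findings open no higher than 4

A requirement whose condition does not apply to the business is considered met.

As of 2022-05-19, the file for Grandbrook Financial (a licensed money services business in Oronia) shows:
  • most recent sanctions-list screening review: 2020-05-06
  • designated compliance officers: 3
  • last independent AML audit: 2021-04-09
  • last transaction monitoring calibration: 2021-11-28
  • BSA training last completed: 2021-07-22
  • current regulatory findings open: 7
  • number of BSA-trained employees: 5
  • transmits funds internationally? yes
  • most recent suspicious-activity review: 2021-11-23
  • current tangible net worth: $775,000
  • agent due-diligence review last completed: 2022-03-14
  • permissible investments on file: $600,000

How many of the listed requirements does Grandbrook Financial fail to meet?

8

1. permissible investments $600,000 < $800,000 → not met
2. suspicious-activity review 177 days ago vs limit 120 → not met
3. independent AML audit 405 days ago vs limit 365 → not met
4. agent due-diligence review 66 days ago vs limit 60 → not met
5. condition 'transmits funds internationally' holds; transaction monitoring calibration 172 days ago vs limit 120 → not met
6. designated compliance officers 3 ≥ 2 → met
7. sanctions-list screening review 743 days ago vs limit 730 → not met
8. BSA training 301 days ago vs limit 270 → not met
9. tangible net worth $775,000 ≥ $475,000 → met
10. BSA-trained employees 5 ≥ 3 → met
11. regulatory findings open 7 > 4 → not met
Not met: 8 of 11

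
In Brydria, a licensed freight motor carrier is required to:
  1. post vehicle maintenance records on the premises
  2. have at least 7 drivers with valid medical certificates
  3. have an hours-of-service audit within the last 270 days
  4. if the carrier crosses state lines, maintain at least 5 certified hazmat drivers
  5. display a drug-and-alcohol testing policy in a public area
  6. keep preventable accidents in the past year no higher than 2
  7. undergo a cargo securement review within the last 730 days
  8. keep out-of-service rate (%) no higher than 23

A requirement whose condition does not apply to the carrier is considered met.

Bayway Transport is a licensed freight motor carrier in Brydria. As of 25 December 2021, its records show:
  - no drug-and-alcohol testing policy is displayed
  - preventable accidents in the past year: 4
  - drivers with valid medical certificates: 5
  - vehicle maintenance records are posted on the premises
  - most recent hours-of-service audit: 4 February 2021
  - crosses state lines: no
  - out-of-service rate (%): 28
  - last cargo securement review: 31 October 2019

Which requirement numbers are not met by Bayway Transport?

1. vehicle maintenance records present → met
2. drivers with valid medical certificates 5 < 7 → not met
3. hours-of-service audit 324 days ago vs limit 270 → not met
4. condition 'crosses state lines' does not hold → requirement n/a → met
5. drug-and-alcohol testing policy absent → not met
6. preventable accidents in the past year 4 > 2 → not met
7. cargo securement review 786 days ago vs limit 730 → not met
8. out-of-service rate (%) 28 > 23 → not met
Not met: 2, 3, 5, 6, 7, 8

2, 3, 5, 6, 7, 8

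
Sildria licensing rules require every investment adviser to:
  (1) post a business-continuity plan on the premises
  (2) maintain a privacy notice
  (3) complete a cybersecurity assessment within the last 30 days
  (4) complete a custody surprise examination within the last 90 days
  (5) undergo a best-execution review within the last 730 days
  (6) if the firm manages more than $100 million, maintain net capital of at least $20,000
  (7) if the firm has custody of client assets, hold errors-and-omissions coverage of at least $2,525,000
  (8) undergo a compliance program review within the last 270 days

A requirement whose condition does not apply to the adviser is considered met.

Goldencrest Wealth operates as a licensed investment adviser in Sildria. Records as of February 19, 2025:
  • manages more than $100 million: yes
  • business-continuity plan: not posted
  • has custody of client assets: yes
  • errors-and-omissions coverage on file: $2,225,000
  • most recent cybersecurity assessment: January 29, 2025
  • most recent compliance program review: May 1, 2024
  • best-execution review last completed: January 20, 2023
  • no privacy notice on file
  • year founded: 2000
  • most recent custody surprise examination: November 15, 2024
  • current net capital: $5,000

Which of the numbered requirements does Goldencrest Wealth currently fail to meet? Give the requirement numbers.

1. business-continuity plan absent → not met
2. privacy notice absent → not met
3. cybersecurity assessment 21 days ago vs limit 30 → met
4. custody surprise examination 96 days ago vs limit 90 → not met
5. best-execution review 761 days ago vs limit 730 → not met
6. condition 'manages more than $100 million' holds; net capital $5,000 < $20,000 → not met
7. condition 'has custody of client assets' holds; errors-and-omissions coverage $2,225,000 < $2,525,000 → not met
8. compliance program review 294 days ago vs limit 270 → not met
Not met: 1, 2, 4, 5, 6, 7, 8

1, 2, 4, 5, 6, 7, 8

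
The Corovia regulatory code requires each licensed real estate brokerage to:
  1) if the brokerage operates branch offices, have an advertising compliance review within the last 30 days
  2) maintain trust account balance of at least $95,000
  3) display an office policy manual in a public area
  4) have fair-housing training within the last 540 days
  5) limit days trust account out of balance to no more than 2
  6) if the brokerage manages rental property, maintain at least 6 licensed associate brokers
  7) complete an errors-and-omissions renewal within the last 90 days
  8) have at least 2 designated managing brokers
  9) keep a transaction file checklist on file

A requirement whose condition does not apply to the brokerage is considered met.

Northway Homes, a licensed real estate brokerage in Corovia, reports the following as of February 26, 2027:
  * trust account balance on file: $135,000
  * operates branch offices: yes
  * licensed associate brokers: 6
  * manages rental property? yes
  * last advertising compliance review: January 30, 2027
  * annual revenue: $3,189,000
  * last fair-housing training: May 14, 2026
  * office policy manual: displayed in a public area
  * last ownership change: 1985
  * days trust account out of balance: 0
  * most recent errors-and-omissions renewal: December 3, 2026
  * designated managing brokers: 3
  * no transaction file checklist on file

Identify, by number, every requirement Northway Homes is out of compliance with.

1. condition 'operates branch offices' holds; advertising compliance review 27 days ago vs limit 30 → met
2. trust account balance $135,000 ≥ $95,000 → met
3. office policy manual present → met
4. fair-housing training 288 days ago vs limit 540 → met
5. days trust account out of balance 0 ≤ 2 → met
6. condition 'manages rental property' holds; licensed associate brokers 6 ≥ 6 → met
7. errors-and-omissions renewal 85 days ago vs limit 90 → met
8. designated managing brokers 3 ≥ 2 → met
9. transaction file checklist absent → not met
Not met: 9

9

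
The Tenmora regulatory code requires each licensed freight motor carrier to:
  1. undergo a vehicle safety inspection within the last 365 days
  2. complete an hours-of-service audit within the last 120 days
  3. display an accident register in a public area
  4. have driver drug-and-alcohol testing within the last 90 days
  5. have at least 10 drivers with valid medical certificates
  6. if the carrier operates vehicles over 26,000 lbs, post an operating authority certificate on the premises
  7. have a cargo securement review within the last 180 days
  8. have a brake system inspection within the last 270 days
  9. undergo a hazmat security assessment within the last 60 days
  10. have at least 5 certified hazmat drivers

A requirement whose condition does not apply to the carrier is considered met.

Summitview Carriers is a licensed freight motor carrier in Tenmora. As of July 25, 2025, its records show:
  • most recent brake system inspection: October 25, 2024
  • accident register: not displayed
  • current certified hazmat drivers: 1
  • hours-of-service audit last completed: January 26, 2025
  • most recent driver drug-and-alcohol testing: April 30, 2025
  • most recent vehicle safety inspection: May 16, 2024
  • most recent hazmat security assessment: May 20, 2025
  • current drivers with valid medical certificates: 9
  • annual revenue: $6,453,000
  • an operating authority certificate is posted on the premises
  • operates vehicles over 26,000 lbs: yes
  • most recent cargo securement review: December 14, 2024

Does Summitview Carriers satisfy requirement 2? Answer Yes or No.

No

2. hours-of-service audit 180 days ago vs limit 120 → not met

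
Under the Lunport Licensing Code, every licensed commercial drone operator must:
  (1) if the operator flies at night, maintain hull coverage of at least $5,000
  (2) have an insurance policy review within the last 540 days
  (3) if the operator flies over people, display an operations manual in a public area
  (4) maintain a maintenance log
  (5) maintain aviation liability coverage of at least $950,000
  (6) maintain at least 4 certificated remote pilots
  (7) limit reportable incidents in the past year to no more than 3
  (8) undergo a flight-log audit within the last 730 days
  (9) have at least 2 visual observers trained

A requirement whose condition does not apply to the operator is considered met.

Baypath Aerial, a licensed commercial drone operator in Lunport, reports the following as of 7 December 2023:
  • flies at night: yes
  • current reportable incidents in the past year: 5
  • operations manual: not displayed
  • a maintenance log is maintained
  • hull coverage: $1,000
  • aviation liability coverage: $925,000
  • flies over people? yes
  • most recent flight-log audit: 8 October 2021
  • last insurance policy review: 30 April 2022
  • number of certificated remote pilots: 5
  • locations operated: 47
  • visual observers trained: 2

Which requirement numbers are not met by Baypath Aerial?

1, 2, 3, 5, 7, 8

1. condition 'flies at night' holds; hull coverage $1,000 < $5,000 → not met
2. insurance policy review 586 days ago vs limit 540 → not met
3. condition 'flies over people' holds; operations manual absent → not met
4. maintenance log present → met
5. aviation liability coverage $925,000 < $950,000 → not met
6. certificated remote pilots 5 ≥ 4 → met
7. reportable incidents in the past year 5 > 3 → not met
8. flight-log audit 790 days ago vs limit 730 → not met
9. visual observers trained 2 ≥ 2 → met
Not met: 1, 2, 3, 5, 7, 8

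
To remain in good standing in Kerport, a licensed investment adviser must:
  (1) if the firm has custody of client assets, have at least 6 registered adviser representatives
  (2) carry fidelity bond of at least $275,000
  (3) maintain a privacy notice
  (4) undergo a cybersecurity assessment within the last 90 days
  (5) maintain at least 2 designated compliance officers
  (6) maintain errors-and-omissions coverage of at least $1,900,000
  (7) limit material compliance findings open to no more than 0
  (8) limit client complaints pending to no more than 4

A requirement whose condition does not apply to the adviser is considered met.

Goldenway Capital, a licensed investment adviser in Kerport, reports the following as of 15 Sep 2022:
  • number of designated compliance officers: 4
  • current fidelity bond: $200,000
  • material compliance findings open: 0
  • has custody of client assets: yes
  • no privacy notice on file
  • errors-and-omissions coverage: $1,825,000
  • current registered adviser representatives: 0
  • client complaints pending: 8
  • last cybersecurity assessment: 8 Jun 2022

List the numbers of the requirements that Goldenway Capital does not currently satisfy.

1. condition 'has custody of client assets' holds; registered adviser representatives 0 < 6 → not met
2. fidelity bond $200,000 < $275,000 → not met
3. privacy notice absent → not met
4. cybersecurity assessment 99 days ago vs limit 90 → not met
5. designated compliance officers 4 ≥ 2 → met
6. errors-and-omissions coverage $1,825,000 < $1,900,000 → not met
7. material compliance findings open 0 ≤ 0 → met
8. client complaints pending 8 > 4 → not met
Not met: 1, 2, 3, 4, 6, 8

1, 2, 3, 4, 6, 8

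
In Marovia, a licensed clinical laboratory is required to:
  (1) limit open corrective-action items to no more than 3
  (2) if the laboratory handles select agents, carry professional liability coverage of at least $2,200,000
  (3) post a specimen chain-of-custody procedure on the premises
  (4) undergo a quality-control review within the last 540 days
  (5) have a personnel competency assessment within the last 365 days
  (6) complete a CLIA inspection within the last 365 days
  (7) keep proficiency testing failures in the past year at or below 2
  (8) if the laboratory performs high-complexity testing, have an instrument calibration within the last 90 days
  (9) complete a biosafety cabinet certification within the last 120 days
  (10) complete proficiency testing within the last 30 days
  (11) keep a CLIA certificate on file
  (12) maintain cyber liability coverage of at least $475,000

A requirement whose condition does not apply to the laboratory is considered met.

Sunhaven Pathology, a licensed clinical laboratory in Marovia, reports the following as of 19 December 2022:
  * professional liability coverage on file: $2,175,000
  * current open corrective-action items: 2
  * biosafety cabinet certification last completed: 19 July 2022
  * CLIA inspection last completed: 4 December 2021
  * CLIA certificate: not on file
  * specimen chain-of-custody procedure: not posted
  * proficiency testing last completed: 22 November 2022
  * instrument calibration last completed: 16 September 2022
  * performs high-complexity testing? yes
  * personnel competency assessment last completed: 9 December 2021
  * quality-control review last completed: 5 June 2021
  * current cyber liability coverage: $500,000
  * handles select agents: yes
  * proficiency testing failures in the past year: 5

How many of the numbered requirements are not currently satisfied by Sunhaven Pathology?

9

1. open corrective-action items 2 ≤ 3 → met
2. condition 'handles select agents' holds; professional liability coverage $2,175,000 < $2,200,000 → not met
3. specimen chain-of-custody procedure absent → not met
4. quality-control review 562 days ago vs limit 540 → not met
5. personnel competency assessment 375 days ago vs limit 365 → not met
6. CLIA inspection 380 days ago vs limit 365 → not met
7. proficiency testing failures in the past year 5 > 2 → not met
8. condition 'performs high-complexity testing' holds; instrument calibration 94 days ago vs limit 90 → not met
9. biosafety cabinet certification 153 days ago vs limit 120 → not met
10. proficiency testing 27 days ago vs limit 30 → met
11. CLIA certificate absent → not met
12. cyber liability coverage $500,000 ≥ $475,000 → met
Not met: 9 of 12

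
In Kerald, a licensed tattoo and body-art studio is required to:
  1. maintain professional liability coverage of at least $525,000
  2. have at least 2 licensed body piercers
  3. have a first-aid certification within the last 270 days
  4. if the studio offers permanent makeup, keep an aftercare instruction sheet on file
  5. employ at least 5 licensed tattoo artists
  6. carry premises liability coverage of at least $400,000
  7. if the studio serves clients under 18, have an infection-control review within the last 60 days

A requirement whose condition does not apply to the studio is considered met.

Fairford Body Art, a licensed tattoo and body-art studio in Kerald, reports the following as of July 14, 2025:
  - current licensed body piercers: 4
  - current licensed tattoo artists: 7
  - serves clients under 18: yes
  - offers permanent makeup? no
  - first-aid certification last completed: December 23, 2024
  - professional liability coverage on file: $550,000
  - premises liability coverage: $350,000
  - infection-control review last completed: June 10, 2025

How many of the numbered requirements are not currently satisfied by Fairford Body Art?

1. professional liability coverage $550,000 ≥ $525,000 → met
2. licensed body piercers 4 ≥ 2 → met
3. first-aid certification 203 days ago vs limit 270 → met
4. condition 'offers permanent makeup' does not hold → requirement n/a → met
5. licensed tattoo artists 7 ≥ 5 → met
6. premises liability coverage $350,000 < $400,000 → not met
7. condition 'serves clients under 18' holds; infection-control review 34 days ago vs limit 60 → met
Not met: 1 of 7

1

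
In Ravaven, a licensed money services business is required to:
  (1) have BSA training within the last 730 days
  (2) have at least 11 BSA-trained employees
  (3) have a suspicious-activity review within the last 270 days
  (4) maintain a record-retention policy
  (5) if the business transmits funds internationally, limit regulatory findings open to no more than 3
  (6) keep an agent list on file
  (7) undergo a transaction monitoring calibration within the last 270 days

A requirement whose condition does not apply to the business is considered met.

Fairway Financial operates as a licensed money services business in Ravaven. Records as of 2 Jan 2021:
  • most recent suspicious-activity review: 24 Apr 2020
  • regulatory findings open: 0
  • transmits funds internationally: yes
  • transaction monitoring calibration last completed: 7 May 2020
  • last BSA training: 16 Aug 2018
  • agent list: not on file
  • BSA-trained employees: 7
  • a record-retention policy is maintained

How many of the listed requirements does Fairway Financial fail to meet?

3

1. BSA training 870 days ago vs limit 730 → not met
2. BSA-trained employees 7 < 11 → not met
3. suspicious-activity review 253 days ago vs limit 270 → met
4. record-retention policy present → met
5. condition 'transmits funds internationally' holds; regulatory findings open 0 ≤ 3 → met
6. agent list absent → not met
7. transaction monitoring calibration 240 days ago vs limit 270 → met
Not met: 3 of 7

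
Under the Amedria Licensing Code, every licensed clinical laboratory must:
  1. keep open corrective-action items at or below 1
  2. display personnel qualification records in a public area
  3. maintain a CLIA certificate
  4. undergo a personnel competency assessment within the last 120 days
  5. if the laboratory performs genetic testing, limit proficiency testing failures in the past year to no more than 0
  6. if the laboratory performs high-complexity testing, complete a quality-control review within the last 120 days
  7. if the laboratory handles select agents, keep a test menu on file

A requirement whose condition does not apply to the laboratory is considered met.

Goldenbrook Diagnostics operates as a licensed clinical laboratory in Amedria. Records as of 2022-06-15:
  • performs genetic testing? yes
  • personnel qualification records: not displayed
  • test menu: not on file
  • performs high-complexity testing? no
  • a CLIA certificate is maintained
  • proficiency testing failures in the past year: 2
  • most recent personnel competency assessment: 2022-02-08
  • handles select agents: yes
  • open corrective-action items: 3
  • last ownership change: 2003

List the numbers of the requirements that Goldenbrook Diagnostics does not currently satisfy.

1, 2, 4, 5, 7

1. open corrective-action items 3 > 1 → not met
2. personnel qualification records absent → not met
3. CLIA certificate present → met
4. personnel competency assessment 127 days ago vs limit 120 → not met
5. condition 'performs genetic testing' holds; proficiency testing failures in the past year 2 > 0 → not met
6. condition 'performs high-complexity testing' does not hold → requirement n/a → met
7. condition 'handles select agents' holds; test menu absent → not met
Not met: 1, 2, 4, 5, 7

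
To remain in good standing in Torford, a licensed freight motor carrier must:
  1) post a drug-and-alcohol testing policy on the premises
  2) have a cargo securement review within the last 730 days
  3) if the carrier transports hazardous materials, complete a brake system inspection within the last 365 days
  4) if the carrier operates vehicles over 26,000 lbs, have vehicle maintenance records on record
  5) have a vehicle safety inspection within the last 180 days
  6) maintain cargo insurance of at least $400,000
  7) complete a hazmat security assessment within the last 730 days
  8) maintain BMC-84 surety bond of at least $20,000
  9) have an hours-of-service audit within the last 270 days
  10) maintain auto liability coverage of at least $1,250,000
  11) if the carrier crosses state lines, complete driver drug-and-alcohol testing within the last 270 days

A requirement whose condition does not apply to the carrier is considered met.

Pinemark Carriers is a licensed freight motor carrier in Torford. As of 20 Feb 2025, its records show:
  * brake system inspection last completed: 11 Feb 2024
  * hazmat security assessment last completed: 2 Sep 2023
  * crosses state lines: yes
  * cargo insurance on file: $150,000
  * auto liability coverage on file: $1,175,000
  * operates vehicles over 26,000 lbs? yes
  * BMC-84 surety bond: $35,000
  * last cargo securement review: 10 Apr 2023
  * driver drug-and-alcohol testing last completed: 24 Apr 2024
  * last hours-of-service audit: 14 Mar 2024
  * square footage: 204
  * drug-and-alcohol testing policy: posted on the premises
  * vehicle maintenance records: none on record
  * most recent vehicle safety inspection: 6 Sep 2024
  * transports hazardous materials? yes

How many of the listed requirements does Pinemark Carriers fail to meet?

1. drug-and-alcohol testing policy present → met
2. cargo securement review 682 days ago vs limit 730 → met
3. condition 'transports hazardous materials' holds; brake system inspection 375 days ago vs limit 365 → not met
4. condition 'operates vehicles over 26,000 lbs' holds; vehicle maintenance records absent → not met
5. vehicle safety inspection 167 days ago vs limit 180 → met
6. cargo insurance $150,000 < $400,000 → not met
7. hazmat security assessment 537 days ago vs limit 730 → met
8. BMC-84 surety bond $35,000 ≥ $20,000 → met
9. hours-of-service audit 343 days ago vs limit 270 → not met
10. auto liability coverage $1,175,000 < $1,250,000 → not met
11. condition 'crosses state lines' holds; driver drug-and-alcohol testing 302 days ago vs limit 270 → not met
Not met: 6 of 11

6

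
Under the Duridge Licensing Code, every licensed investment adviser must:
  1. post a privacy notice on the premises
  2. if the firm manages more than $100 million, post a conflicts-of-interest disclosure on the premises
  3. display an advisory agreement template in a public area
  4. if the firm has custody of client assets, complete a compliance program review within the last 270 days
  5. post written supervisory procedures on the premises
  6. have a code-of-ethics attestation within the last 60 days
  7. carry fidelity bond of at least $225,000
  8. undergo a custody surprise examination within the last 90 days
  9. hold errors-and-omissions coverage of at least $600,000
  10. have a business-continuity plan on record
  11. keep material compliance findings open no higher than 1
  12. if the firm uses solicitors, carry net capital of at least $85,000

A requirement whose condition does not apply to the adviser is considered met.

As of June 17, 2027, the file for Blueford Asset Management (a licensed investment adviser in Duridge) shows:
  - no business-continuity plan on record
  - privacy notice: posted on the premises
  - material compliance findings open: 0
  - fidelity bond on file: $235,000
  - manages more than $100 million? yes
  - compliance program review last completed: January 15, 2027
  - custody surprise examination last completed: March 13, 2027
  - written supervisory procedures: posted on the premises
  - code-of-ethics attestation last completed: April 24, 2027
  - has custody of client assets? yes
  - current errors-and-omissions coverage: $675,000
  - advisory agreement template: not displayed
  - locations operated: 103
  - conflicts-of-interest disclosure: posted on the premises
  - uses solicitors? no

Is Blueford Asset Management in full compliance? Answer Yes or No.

No

1. privacy notice present → met
2. condition 'manages more than $100 million' holds; conflicts-of-interest disclosure present → met
3. advisory agreement template absent → not met
4. condition 'has custody of client assets' holds; compliance program review 153 days ago vs limit 270 → met
5. written supervisory procedures present → met
6. code-of-ethics attestation 54 days ago vs limit 60 → met
7. fidelity bond $235,000 ≥ $225,000 → met
8. custody surprise examination 96 days ago vs limit 90 → not met
9. errors-and-omissions coverage $675,000 ≥ $600,000 → met
10. business-continuity plan absent → not met
11. material compliance findings open 0 ≤ 1 → met
12. condition 'uses solicitors' does not hold → requirement n/a → met
Not met: 3, 8, 10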